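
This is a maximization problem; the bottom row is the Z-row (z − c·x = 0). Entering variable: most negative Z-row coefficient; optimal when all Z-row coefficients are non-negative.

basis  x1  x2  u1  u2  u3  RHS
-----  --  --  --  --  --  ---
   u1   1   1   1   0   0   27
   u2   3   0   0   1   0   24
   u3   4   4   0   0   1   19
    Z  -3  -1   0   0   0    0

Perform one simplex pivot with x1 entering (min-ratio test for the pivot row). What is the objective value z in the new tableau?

Ratio test on column x1 — row 1: 27/1 = 27; row 2: 24/3 = 8; row 3: 19/4 = 19/4. Minimum is 19/4 at row 3 (u3 leaves); pivot element 4.
Pivot on row 3; the Z-row RHS becomes 0 − (-3)·(19/4) = 57/4.

57/4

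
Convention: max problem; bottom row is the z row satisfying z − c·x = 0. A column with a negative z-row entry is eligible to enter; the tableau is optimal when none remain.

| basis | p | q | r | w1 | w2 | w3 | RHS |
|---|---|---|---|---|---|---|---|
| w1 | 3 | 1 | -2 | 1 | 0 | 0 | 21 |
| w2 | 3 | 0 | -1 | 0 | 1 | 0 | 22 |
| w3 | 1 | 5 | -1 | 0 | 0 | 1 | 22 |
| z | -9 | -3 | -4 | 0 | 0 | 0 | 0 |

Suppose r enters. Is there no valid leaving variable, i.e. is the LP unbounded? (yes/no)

Every constraint-row entry in column r is ≤ 0, so increasing r is unbounded.

yes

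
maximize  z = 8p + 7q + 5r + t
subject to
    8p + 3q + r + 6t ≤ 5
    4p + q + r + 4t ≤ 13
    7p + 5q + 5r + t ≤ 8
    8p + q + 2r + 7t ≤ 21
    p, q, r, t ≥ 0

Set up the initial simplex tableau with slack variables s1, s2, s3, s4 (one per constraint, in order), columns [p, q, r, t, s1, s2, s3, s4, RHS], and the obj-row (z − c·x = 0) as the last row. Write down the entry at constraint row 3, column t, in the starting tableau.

Constraint 3 has coefficient 1 on t.

1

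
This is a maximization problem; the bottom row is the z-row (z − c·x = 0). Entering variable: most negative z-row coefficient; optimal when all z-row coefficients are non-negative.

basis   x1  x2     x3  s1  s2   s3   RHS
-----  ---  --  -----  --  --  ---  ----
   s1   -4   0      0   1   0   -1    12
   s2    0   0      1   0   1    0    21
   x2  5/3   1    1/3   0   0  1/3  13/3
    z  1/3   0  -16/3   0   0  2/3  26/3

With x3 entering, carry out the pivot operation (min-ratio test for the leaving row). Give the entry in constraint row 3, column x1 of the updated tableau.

Ratio test on column x3 — row 1: entry 0 ≤ 0; row 2: 21/1 = 21; row 3: (13/3)/(1/3) = 13. Minimum is 13 at row 3 (x2 leaves); pivot element 1/3.
Divide row 3 by 1/3; eliminate column x3 from the other rows.
In the new row 3, the x1 entry is the old entry divided by the pivot: (5/3)/(1/3) = 5.

5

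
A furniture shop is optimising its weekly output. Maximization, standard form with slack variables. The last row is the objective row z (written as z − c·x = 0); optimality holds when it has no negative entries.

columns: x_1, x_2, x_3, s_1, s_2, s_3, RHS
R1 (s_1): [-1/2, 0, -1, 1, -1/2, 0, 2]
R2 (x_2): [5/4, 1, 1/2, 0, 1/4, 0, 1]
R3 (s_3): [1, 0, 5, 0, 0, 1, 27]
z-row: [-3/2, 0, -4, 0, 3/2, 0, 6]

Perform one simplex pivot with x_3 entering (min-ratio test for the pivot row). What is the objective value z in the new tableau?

Ratio test on column x_3 — row 1: entry -1 ≤ 0; row 2: 1/(1/2) = 2; row 3: 27/5 = 27/5. Minimum is 2 at row 2 (x_2 leaves); pivot element 1/2.
Pivot on row 2; the z-row RHS becomes 6 − (-4)·2 = 14.

14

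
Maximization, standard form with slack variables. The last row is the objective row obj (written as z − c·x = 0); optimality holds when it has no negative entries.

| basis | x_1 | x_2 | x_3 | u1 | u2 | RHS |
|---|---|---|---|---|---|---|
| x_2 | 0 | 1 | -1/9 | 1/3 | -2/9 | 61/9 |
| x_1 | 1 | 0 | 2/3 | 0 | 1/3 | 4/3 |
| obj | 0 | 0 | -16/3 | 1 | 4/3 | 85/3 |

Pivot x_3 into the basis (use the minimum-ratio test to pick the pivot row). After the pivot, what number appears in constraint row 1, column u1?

Ratio test on column x_3 — row 1: entry -1/9 ≤ 0; row 2: (4/3)/(2/3) = 2. Minimum is 2 at row 2 (x_1 leaves); pivot element 2/3.
Divide row 2 by 2/3; eliminate column x_3 from the other rows.
Row 1 update in column u1: 1/3 − (-1/9)·0 = 1/3.

1/3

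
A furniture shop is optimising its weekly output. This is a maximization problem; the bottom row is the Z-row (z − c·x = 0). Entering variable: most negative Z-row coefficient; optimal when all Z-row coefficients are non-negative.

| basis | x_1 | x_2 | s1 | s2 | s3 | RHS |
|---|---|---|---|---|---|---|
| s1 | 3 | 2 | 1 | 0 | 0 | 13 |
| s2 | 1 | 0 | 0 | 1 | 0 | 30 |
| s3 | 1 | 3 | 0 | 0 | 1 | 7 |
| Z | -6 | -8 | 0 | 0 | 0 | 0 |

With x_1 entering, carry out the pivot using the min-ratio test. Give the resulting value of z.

Ratio test on column x_1 — row 1: 13/3 = 13/3; row 2: 30/1 = 30; row 3: 7/1 = 7. Minimum is 13/3 at row 1 (s1 leaves); pivot element 3.
Pivot on row 1; the Z-row RHS becomes 0 − (-6)·(13/3) = 26.

26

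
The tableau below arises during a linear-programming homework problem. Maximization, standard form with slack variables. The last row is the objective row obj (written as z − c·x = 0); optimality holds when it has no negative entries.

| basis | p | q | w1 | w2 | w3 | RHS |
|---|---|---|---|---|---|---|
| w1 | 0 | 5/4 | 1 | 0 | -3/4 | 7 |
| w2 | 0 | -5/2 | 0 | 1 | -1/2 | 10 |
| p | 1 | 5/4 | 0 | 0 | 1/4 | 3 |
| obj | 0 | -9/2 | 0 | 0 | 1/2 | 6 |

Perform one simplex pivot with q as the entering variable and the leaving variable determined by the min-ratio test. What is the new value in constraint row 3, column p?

4/5

Ratio test on column q — row 1: 7/(5/4) = 28/5; row 2: entry -5/2 ≤ 0; row 3: 3/(5/4) = 12/5. Minimum is 12/5 at row 3 (p leaves); pivot element 5/4.
Divide row 3 by 5/4; eliminate column q from the other rows.
In the new row 3, the p entry is the old entry divided by the pivot: 1/(5/4) = 4/5.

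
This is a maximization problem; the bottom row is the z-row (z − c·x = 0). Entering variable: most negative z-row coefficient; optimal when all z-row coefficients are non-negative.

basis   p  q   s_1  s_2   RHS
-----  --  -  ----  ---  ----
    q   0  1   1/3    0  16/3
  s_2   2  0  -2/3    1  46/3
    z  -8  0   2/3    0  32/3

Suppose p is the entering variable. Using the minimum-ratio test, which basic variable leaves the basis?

s_2

Column p entries and ratios — q: 0 ≤ 0, skip; s_2: (46/3)/2 = 23/3.
Smallest ratio is 23/3 in the row of s_2, so s_2 leaves.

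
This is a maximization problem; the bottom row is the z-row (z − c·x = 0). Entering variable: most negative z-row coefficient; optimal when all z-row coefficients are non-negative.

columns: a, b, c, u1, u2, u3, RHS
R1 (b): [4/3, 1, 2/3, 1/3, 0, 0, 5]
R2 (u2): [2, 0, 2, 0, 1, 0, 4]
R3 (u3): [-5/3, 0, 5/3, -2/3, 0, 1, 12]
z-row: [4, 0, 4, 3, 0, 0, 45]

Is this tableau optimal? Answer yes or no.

yes

Every z-row coefficient is ≥ 0, so the tableau is optimal.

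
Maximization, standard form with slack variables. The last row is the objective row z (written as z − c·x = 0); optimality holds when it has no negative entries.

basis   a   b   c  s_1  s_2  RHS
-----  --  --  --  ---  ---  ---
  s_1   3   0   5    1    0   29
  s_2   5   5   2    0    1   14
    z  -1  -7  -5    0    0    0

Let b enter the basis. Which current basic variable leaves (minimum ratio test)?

Column b entries and ratios — s_1: 0 ≤ 0, skip; s_2: 14/5 = 14/5.
Smallest ratio is 14/5 in the row of s_2, so s_2 leaves.

s_2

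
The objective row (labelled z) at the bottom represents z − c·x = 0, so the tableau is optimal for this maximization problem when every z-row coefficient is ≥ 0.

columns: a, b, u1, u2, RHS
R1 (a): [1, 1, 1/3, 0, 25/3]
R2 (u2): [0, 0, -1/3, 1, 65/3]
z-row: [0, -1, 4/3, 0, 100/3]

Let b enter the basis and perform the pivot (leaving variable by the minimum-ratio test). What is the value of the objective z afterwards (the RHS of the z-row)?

125/3

Ratio test on column b — row 1: (25/3)/1 = 25/3; row 2: entry 0 ≤ 0. Minimum is 25/3 at row 1 (a leaves); pivot element 1.
Pivot on row 1; the z-row RHS becomes 100/3 − (-1)·(25/3) = 125/3.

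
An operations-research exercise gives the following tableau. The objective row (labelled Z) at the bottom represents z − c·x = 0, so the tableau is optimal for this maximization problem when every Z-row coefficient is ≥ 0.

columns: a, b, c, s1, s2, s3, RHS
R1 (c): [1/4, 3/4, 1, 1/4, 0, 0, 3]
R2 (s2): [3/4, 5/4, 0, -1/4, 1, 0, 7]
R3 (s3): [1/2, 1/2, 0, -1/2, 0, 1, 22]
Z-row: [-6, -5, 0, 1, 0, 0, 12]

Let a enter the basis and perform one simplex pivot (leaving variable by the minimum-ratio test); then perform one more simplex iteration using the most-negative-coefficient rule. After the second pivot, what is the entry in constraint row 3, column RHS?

18

Ratio test on column a — row 1: 3/(1/4) = 12; row 2: 7/(3/4) = 28/3; row 3: 22/(1/2) = 44. Minimum is 28/3 at row 2 (s2 leaves); pivot element 3/4.
Divide row 2 by 3/4; eliminate column a from the other rows.
Second iteration: most negative Z-row entry is -1 in column s1, so s1 enters.
Ratio test on column s1 — row 1: (2/3)/(1/3) = 2; row 2: entry -1/3 ≤ 0; row 3: entry -1/3 ≤ 0. Minimum is 2 at row 1 (c leaves); pivot element 1/3.
Divide row 1 by 1/3; eliminate column s1 from the other rows.
After both pivots, the entry at constraint row 3, column RHS is 18.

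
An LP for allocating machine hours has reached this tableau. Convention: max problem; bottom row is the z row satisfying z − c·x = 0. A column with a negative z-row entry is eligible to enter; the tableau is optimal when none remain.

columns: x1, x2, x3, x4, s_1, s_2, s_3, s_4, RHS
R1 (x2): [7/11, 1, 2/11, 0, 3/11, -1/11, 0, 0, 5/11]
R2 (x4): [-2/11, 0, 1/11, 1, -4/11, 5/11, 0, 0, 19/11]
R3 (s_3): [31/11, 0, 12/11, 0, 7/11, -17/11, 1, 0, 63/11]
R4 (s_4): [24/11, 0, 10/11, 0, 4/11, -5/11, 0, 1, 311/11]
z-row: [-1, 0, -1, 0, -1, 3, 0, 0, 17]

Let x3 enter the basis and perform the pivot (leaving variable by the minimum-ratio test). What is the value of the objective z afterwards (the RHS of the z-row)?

39/2

Ratio test on column x3 — row 1: (5/11)/(2/11) = 5/2; row 2: (19/11)/(1/11) = 19; row 3: (63/11)/(12/11) = 21/4; row 4: (311/11)/(10/11) = 311/10. Minimum is 5/2 at row 1 (x2 leaves); pivot element 2/11.
Pivot on row 1; the z-row RHS becomes 17 − (-1)·(5/2) = 39/2.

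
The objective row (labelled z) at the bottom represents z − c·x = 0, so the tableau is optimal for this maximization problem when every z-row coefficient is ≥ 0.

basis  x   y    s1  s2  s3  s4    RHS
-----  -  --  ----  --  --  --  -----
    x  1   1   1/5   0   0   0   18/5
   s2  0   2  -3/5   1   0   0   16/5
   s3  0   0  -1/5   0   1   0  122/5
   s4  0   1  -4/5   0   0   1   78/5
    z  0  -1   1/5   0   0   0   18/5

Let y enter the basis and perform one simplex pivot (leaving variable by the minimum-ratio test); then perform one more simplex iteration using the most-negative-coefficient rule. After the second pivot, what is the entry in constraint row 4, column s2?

-1

Ratio test on column y — row 1: (18/5)/1 = 18/5; row 2: (16/5)/2 = 8/5; row 3: entry 0 ≤ 0; row 4: (78/5)/1 = 78/5. Minimum is 8/5 at row 2 (s2 leaves); pivot element 2.
Divide row 2 by 2; eliminate column y from the other rows.
Second iteration: most negative z-row entry is -1/10 in column s1, so s1 enters.
Ratio test on column s1 — row 1: 2/(1/2) = 4; row 2: entry -3/10 ≤ 0; row 3: entry -1/5 ≤ 0; row 4: entry -1/2 ≤ 0. Minimum is 4 at row 1 (x leaves); pivot element 1/2.
Divide row 1 by 1/2; eliminate column s1 from the other rows.
After both pivots, the entry at constraint row 4, column s2 is -1.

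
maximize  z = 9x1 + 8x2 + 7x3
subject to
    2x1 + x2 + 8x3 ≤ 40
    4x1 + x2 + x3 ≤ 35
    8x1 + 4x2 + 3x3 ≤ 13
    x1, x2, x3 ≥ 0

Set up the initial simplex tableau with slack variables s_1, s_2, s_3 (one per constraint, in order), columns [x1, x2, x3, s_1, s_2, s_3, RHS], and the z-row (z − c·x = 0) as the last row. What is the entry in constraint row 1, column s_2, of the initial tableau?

Slack s_2 belongs to constraint 2; its column is the unit vector e_2, so the entry in row 1 is 0.

0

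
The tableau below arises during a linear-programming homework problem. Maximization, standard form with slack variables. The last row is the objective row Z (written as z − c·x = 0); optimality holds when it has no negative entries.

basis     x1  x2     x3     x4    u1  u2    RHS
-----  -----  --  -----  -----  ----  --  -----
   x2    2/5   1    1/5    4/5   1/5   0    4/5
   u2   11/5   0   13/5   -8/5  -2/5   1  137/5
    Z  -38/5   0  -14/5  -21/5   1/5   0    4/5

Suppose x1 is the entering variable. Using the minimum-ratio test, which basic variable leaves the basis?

Column x1 entries and ratios — x2: (4/5)/(2/5) = 2; u2: (137/5)/(11/5) = 137/11.
Smallest ratio is 2 in the row of x2, so x2 leaves.

x2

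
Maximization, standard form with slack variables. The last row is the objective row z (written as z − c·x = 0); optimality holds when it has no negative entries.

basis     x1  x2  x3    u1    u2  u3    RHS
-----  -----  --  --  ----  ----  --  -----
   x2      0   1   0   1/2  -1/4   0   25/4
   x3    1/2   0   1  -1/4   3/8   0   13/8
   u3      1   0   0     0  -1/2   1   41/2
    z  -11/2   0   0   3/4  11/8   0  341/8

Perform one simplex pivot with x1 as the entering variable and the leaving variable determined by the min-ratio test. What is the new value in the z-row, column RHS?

Ratio test on column x1 — row 1: entry 0 ≤ 0; row 2: (13/8)/(1/2) = 13/4; row 3: (41/2)/1 = 41/2. Minimum is 13/4 at row 2 (x3 leaves); pivot element 1/2.
Divide row 2 by 1/2; eliminate column x1 from the other rows.
z-row update in column RHS: 341/8 − (-11/2)·(13/4) = 121/2.

121/2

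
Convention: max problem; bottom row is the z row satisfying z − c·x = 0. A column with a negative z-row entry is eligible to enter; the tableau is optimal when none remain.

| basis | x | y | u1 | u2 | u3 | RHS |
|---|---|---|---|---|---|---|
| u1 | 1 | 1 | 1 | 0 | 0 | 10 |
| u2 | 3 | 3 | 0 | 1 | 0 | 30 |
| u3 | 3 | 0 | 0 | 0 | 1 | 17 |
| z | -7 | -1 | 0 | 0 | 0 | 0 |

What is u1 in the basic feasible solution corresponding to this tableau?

10

u1 is basic (row 1); its value is the RHS of that row, 10.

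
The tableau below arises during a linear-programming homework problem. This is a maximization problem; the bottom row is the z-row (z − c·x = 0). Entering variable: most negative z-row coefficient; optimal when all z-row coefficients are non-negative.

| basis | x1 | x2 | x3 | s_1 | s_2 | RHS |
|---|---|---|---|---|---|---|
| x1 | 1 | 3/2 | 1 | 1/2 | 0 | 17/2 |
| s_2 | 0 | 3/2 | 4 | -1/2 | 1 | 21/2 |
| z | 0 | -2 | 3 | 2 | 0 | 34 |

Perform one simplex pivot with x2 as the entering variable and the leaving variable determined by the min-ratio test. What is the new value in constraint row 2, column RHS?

2

Ratio test on column x2 — row 1: (17/2)/(3/2) = 17/3; row 2: (21/2)/(3/2) = 7. Minimum is 17/3 at row 1 (x1 leaves); pivot element 3/2.
Divide row 1 by 3/2; eliminate column x2 from the other rows.
Row 2 update in column RHS: 21/2 − (3/2)·(17/3) = 2.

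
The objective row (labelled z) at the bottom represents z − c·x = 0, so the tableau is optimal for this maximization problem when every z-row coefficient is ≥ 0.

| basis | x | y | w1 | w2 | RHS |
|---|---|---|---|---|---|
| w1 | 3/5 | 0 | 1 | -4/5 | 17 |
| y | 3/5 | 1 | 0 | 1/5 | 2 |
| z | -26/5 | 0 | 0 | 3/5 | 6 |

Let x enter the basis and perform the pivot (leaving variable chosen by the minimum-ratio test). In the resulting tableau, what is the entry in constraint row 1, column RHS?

Ratio test on column x — row 1: 17/(3/5) = 85/3; row 2: 2/(3/5) = 10/3. Minimum is 10/3 at row 2 (y leaves); pivot element 3/5.
Divide row 2 by 3/5; eliminate column x from the other rows.
Row 1 update in column RHS: 17 − (3/5)·(10/3) = 15.

15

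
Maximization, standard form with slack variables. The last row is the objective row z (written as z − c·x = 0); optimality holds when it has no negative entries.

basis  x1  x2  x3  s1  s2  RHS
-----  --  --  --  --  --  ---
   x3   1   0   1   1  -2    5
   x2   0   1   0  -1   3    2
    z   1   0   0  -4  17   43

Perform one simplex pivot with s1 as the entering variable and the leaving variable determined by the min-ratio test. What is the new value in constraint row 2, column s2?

1

Ratio test on column s1 — row 1: 5/1 = 5; row 2: entry -1 ≤ 0. Minimum is 5 at row 1 (x3 leaves); pivot element 1.
Divide row 1 by 1; eliminate column s1 from the other rows.
Row 2 update in column s2: 3 − (-1)·(-2) = 1.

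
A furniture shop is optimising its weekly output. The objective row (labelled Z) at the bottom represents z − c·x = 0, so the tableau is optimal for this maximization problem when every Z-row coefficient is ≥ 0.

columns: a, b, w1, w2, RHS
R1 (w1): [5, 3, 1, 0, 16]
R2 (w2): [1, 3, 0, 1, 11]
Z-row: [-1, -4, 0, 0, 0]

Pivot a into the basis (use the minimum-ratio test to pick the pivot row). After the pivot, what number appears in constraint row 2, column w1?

Ratio test on column a — row 1: 16/5 = 16/5; row 2: 11/1 = 11. Minimum is 16/5 at row 1 (w1 leaves); pivot element 5.
Divide row 1 by 5; eliminate column a from the other rows.
Row 2 update in column w1: 0 − 1·(1/5) = -1/5.

-1/5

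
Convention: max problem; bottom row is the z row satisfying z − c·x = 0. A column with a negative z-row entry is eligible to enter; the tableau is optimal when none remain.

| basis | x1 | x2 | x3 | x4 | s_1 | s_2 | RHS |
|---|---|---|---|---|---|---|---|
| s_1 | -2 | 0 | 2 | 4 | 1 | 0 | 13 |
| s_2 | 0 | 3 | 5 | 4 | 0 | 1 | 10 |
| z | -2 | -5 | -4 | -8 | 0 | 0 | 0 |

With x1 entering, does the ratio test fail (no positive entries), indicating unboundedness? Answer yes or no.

yes

Every constraint-row entry in column x1 is ≤ 0, so increasing x1 is unbounded.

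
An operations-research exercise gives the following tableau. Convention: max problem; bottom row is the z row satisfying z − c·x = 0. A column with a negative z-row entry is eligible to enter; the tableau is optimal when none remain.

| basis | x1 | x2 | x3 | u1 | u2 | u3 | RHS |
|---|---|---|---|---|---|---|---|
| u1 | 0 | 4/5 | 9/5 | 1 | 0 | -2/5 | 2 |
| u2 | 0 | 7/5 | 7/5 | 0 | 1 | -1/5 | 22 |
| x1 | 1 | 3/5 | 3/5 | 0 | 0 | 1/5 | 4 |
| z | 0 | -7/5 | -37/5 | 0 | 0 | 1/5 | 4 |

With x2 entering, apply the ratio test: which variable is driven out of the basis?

u1

Column x2 entries and ratios — u1: 2/(4/5) = 5/2; u2: 22/(7/5) = 110/7; x1: 4/(3/5) = 20/3.
Smallest ratio is 5/2 in the row of u1, so u1 leaves.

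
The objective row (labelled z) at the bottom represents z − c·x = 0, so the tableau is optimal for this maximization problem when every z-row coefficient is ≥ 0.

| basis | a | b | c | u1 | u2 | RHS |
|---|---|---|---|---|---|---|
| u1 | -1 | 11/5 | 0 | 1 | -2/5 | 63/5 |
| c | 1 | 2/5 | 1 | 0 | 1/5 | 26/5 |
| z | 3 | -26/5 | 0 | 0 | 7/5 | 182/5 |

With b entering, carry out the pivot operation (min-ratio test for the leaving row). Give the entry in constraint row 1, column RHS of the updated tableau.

Ratio test on column b — row 1: (63/5)/(11/5) = 63/11; row 2: (26/5)/(2/5) = 13. Minimum is 63/11 at row 1 (u1 leaves); pivot element 11/5.
Divide row 1 by 11/5; eliminate column b from the other rows.
In the new row 1, the RHS entry is the old entry divided by the pivot: (63/5)/(11/5) = 63/11.

63/11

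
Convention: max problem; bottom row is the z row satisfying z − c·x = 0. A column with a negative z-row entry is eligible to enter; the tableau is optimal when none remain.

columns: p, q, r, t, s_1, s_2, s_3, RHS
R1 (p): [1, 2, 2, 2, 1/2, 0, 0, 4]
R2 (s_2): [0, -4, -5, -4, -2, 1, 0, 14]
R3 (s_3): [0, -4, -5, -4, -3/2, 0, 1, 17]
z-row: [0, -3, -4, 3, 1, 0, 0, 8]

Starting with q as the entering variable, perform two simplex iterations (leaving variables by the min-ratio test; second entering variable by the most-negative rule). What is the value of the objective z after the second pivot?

16

Ratio test on column q — row 1: 4/2 = 2; row 2: entry -4 ≤ 0; row 3: entry -4 ≤ 0. Minimum is 2 at row 1 (p leaves); pivot element 2.
Pivot on row 1; the z-row RHS becomes 8 − (-3)·2 = 14.
Next entering variable (most negative z-row entry -1): r.
Ratio test on column r — row 1: 2/1 = 2; row 2: entry -1 ≤ 0; row 3: entry -1 ≤ 0. Minimum is 2 at row 1 (q leaves); pivot element 1.
After the second pivot the z-row RHS is 14 − (-1)·2 = 16.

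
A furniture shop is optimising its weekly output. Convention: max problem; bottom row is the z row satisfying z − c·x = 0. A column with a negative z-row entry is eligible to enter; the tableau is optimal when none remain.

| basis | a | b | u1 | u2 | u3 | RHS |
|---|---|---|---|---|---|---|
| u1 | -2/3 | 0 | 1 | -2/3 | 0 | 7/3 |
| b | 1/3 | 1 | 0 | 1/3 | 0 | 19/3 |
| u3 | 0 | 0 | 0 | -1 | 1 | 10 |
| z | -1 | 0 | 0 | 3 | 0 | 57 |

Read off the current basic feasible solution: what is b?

19/3

b is basic (row 2); its value is the RHS of that row, 19/3.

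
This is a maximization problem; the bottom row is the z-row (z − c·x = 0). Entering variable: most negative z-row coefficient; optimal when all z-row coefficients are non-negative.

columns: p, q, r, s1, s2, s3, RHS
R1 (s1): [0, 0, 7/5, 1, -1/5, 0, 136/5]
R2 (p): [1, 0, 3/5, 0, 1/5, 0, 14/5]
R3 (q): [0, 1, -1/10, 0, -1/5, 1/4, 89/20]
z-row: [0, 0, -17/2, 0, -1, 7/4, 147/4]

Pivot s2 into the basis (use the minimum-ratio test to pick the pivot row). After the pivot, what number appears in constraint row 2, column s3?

0

Ratio test on column s2 — row 1: entry -1/5 ≤ 0; row 2: (14/5)/(1/5) = 14; row 3: entry -1/5 ≤ 0. Minimum is 14 at row 2 (p leaves); pivot element 1/5.
Divide row 2 by 1/5; eliminate column s2 from the other rows.
In the new row 2, the s3 entry is the old entry divided by the pivot: 0/(1/5) = 0.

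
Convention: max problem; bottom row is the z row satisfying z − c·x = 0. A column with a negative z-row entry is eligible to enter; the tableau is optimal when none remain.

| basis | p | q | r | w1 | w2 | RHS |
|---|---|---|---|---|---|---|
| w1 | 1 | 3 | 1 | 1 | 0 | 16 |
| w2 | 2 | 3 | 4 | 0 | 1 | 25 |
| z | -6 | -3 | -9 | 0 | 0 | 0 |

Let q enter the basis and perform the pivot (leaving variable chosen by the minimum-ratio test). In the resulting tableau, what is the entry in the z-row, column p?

-5

Ratio test on column q — row 1: 16/3 = 16/3; row 2: 25/3 = 25/3. Minimum is 16/3 at row 1 (w1 leaves); pivot element 3.
Divide row 1 by 3; eliminate column q from the other rows.
z-row update in column p: -6 − (-3)·(1/3) = -5.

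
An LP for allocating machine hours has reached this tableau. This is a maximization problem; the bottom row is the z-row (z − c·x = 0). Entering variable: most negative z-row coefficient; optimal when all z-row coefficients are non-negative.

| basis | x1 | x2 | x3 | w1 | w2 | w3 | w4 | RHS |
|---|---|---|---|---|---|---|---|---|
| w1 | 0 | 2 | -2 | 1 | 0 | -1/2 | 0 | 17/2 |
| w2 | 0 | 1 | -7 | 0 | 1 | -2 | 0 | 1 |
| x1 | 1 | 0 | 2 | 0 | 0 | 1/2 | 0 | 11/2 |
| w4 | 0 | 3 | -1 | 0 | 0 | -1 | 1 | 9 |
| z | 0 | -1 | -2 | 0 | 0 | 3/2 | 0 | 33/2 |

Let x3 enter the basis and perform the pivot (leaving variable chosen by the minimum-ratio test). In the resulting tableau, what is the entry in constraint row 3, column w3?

Ratio test on column x3 — row 1: entry -2 ≤ 0; row 2: entry -7 ≤ 0; row 3: (11/2)/2 = 11/4; row 4: entry -1 ≤ 0. Minimum is 11/4 at row 3 (x1 leaves); pivot element 2.
Divide row 3 by 2; eliminate column x3 from the other rows.
In the new row 3, the w3 entry is the old entry divided by the pivot: (1/2)/2 = 1/4.

1/4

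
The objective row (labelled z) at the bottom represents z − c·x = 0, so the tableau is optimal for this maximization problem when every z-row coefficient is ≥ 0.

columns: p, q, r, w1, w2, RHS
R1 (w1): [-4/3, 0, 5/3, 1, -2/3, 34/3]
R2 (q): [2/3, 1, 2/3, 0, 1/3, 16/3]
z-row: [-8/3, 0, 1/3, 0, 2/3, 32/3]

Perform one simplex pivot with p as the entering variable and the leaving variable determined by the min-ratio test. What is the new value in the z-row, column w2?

Ratio test on column p — row 1: entry -4/3 ≤ 0; row 2: (16/3)/(2/3) = 8. Minimum is 8 at row 2 (q leaves); pivot element 2/3.
Divide row 2 by 2/3; eliminate column p from the other rows.
z-row update in column w2: 2/3 − (-8/3)·(1/2) = 2.

2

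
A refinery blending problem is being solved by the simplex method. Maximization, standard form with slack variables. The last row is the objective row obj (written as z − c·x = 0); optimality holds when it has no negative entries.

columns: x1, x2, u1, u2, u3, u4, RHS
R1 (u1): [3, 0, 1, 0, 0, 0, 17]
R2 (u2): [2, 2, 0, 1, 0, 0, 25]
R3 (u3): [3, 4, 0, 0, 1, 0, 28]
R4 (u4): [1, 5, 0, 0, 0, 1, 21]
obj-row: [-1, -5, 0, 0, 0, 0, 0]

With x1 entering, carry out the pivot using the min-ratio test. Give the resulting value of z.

Ratio test on column x1 — row 1: 17/3 = 17/3; row 2: 25/2 = 25/2; row 3: 28/3 = 28/3; row 4: 21/1 = 21. Minimum is 17/3 at row 1 (u1 leaves); pivot element 3.
Pivot on row 1; the obj-row RHS becomes 0 − (-1)·(17/3) = 17/3.

17/3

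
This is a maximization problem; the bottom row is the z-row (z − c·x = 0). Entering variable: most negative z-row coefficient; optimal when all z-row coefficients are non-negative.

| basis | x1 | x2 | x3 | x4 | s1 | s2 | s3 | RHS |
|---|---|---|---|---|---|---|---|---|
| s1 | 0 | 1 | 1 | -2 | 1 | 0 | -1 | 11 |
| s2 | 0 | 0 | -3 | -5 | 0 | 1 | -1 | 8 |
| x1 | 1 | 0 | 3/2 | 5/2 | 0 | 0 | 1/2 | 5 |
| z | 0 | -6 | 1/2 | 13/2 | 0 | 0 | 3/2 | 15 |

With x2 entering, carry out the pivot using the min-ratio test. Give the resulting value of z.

81

Ratio test on column x2 — row 1: 11/1 = 11; row 2: entry 0 ≤ 0; row 3: entry 0 ≤ 0. Minimum is 11 at row 1 (s1 leaves); pivot element 1.
Pivot on row 1; the z-row RHS becomes 15 − (-6)·11 = 81.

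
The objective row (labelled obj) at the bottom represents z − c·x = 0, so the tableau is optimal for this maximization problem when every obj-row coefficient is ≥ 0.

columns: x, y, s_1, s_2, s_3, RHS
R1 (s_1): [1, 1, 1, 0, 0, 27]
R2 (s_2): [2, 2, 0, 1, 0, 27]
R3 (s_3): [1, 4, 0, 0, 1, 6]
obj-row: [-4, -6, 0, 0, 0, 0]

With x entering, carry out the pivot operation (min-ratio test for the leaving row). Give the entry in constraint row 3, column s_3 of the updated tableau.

Ratio test on column x — row 1: 27/1 = 27; row 2: 27/2 = 27/2; row 3: 6/1 = 6. Minimum is 6 at row 3 (s_3 leaves); pivot element 1.
Divide row 3 by 1; eliminate column x from the other rows.
In the new row 3, the s_3 entry is the old entry divided by the pivot: 1/1 = 1.

1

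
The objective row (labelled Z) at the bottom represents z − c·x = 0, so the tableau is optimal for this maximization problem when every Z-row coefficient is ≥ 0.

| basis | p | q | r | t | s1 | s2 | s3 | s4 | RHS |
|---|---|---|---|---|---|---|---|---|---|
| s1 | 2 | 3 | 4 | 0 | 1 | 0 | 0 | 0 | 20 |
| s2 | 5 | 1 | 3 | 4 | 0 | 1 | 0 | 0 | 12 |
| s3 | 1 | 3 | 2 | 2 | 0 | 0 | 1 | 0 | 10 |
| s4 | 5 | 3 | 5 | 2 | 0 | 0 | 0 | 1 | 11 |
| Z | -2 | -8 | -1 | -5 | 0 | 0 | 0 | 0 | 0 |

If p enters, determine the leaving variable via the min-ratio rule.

Column p entries and ratios — s1: 20/2 = 10; s2: 12/5 = 12/5; s3: 10/1 = 10; s4: 11/5 = 11/5.
Smallest ratio is 11/5 in the row of s4, so s4 leaves.

s4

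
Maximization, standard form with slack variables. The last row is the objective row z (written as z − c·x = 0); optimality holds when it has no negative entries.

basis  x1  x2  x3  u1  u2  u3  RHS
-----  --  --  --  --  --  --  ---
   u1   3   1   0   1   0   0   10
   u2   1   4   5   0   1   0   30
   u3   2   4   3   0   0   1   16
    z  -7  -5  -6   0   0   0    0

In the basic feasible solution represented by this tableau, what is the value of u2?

30

u2 is basic (row 2); its value is the RHS of that row, 30.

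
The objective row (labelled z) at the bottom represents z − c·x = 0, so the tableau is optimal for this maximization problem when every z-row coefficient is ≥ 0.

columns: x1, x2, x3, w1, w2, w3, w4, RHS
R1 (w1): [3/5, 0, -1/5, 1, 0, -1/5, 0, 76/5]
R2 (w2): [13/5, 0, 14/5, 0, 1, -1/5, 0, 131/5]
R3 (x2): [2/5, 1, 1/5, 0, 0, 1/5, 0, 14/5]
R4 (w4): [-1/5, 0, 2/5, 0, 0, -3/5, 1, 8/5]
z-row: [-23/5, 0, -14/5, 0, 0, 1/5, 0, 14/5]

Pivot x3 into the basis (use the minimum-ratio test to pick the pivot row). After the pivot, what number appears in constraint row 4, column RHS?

Ratio test on column x3 — row 1: entry -1/5 ≤ 0; row 2: (131/5)/(14/5) = 131/14; row 3: (14/5)/(1/5) = 14; row 4: (8/5)/(2/5) = 4. Minimum is 4 at row 4 (w4 leaves); pivot element 2/5.
Divide row 4 by 2/5; eliminate column x3 from the other rows.
In the new row 4, the RHS entry is the old entry divided by the pivot: (8/5)/(2/5) = 4.

4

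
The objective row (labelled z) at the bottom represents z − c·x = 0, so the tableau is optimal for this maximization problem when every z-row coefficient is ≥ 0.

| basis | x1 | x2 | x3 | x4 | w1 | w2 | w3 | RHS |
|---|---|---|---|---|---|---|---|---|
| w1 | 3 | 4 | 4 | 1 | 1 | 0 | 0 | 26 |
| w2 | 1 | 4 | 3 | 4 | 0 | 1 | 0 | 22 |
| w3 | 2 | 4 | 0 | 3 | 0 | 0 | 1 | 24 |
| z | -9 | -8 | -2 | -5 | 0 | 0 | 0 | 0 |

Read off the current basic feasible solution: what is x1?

0

x1 is not in the basis, so in the current basic feasible solution x1 = 0.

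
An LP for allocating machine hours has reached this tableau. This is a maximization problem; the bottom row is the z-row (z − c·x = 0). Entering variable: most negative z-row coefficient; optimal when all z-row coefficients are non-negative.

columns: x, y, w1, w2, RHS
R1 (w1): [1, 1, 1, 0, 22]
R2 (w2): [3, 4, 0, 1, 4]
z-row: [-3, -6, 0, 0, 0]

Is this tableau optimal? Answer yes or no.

The z-row has a negative entry -6 in column y, so it is not optimal.

no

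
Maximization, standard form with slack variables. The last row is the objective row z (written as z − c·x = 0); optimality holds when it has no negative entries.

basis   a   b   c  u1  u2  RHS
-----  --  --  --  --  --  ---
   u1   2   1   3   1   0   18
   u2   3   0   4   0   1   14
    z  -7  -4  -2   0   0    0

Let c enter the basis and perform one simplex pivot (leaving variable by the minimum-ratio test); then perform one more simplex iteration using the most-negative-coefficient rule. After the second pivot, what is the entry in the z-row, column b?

-4

Ratio test on column c — row 1: 18/3 = 6; row 2: 14/4 = 7/2. Minimum is 7/2 at row 2 (u2 leaves); pivot element 4.
Divide row 2 by 4; eliminate column c from the other rows.
Second iteration: most negative z-row entry is -11/2 in column a, so a enters.
Ratio test on column a — row 1: entry -1/4 ≤ 0; row 2: (7/2)/(3/4) = 14/3. Minimum is 14/3 at row 2 (c leaves); pivot element 3/4.
Divide row 2 by 3/4; eliminate column a from the other rows.
After both pivots, the entry at the z-row, column b is -4.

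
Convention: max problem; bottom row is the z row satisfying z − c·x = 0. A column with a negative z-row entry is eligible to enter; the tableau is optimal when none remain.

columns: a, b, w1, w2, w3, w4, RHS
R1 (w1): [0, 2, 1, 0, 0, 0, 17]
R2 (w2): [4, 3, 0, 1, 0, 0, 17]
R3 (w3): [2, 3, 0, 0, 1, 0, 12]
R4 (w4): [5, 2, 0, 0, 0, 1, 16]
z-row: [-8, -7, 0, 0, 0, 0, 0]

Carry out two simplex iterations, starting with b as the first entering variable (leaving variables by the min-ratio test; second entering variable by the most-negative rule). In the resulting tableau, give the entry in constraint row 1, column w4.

Ratio test on column b — row 1: 17/2 = 17/2; row 2: 17/3 = 17/3; row 3: 12/3 = 4; row 4: 16/2 = 8. Minimum is 4 at row 3 (w3 leaves); pivot element 3.
Divide row 3 by 3; eliminate column b from the other rows.
Second iteration: most negative z-row entry is -10/3 in column a, so a enters.
Ratio test on column a — row 1: entry -4/3 ≤ 0; row 2: 5/2 = 5/2; row 3: 4/(2/3) = 6; row 4: 8/(11/3) = 24/11. Minimum is 24/11 at row 4 (w4 leaves); pivot element 11/3.
Divide row 4 by 11/3; eliminate column a from the other rows.
After both pivots, the entry at constraint row 1, column w4 is 4/11.

4/11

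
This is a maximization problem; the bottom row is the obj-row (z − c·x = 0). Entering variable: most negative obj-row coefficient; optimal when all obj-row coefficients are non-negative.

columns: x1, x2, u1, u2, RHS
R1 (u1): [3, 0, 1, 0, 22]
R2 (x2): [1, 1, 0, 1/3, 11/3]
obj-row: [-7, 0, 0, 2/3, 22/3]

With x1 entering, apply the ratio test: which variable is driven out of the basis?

x2

Column x1 entries and ratios — u1: 22/3 = 22/3; x2: (11/3)/1 = 11/3.
Smallest ratio is 11/3 in the row of x2, so x2 leaves.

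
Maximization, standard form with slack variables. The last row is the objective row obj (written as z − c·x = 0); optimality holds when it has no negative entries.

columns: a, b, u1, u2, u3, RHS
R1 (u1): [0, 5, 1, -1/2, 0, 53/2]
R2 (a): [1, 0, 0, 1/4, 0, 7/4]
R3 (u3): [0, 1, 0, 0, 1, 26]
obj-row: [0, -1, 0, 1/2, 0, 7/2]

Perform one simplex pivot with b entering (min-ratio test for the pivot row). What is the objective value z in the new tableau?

Ratio test on column b — row 1: (53/2)/5 = 53/10; row 2: entry 0 ≤ 0; row 3: 26/1 = 26. Minimum is 53/10 at row 1 (u1 leaves); pivot element 5.
Pivot on row 1; the obj-row RHS becomes 7/2 − (-1)·(53/10) = 44/5.

44/5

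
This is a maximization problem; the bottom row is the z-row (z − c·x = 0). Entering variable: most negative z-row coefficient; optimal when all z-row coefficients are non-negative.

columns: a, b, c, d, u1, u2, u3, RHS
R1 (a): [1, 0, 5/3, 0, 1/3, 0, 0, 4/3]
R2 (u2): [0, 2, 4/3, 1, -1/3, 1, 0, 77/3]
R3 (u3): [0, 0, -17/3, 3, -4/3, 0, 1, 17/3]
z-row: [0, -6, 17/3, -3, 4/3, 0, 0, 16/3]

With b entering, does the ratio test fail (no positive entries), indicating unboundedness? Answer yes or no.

Column b has positive entries in row(s) 2, so the ratio test bounds it — not unbounded.

no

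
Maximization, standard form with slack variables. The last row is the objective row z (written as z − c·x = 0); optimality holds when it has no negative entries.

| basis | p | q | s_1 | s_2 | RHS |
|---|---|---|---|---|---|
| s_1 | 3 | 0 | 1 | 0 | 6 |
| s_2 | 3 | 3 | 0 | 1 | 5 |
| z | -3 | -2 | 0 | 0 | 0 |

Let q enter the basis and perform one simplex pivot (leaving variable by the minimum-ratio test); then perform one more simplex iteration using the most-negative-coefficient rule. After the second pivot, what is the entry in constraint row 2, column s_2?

Ratio test on column q — row 1: entry 0 ≤ 0; row 2: 5/3 = 5/3. Minimum is 5/3 at row 2 (s_2 leaves); pivot element 3.
Divide row 2 by 3; eliminate column q from the other rows.
Second iteration: most negative z-row entry is -1 in column p, so p enters.
Ratio test on column p — row 1: 6/3 = 2; row 2: (5/3)/1 = 5/3. Minimum is 5/3 at row 2 (q leaves); pivot element 1.
Divide row 2 by 1; eliminate column p from the other rows.
After both pivots, the entry at constraint row 2, column s_2 is 1/3.

1/3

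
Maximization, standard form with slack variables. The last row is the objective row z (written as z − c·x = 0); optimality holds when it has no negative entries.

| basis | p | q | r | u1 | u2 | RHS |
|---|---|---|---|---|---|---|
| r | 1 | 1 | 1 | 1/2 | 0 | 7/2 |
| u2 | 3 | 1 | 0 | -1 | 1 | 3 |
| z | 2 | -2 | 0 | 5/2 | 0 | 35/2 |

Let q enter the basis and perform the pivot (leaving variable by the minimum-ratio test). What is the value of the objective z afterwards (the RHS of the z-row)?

47/2

Ratio test on column q — row 1: (7/2)/1 = 7/2; row 2: 3/1 = 3. Minimum is 3 at row 2 (u2 leaves); pivot element 1.
Pivot on row 2; the z-row RHS becomes 35/2 − (-2)·3 = 47/2.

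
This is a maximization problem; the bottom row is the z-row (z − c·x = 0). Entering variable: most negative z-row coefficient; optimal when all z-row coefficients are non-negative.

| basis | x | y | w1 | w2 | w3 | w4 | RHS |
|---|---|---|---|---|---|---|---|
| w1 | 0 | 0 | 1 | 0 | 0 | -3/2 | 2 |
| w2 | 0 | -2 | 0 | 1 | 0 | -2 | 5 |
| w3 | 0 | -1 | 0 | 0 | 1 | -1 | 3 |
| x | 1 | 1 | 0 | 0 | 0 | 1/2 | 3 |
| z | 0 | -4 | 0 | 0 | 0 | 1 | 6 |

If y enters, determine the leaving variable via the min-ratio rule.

x

Column y entries and ratios — w1: 0 ≤ 0, skip; w2: -2 ≤ 0, skip; w3: -1 ≤ 0, skip; x: 3/1 = 3.
Smallest ratio is 3 in the row of x, so x leaves.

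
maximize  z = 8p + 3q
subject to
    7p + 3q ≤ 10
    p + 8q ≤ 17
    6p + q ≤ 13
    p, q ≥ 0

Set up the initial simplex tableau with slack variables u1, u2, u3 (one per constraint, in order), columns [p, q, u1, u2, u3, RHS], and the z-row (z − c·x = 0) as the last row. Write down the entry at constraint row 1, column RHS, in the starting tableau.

10

The RHS of constraint 1 is b_1 = 10.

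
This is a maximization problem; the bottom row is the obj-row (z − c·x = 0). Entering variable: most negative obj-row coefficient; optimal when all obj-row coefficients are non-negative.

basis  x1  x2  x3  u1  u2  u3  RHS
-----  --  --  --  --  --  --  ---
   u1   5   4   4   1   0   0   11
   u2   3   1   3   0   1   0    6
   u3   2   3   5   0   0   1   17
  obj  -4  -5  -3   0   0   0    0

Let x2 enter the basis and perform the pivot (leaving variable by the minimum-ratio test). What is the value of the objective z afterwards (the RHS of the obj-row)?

55/4

Ratio test on column x2 — row 1: 11/4 = 11/4; row 2: 6/1 = 6; row 3: 17/3 = 17/3. Minimum is 11/4 at row 1 (u1 leaves); pivot element 4.
Pivot on row 1; the obj-row RHS becomes 0 − (-5)·(11/4) = 55/4.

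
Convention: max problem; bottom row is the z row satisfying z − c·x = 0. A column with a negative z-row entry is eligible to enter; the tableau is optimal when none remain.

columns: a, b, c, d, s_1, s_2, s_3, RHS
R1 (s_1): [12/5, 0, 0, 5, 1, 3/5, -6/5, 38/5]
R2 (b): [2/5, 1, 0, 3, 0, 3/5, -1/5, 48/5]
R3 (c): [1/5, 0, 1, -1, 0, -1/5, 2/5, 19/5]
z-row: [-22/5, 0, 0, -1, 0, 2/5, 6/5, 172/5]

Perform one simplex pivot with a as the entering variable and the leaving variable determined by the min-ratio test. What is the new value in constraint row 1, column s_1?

5/12

Ratio test on column a — row 1: (38/5)/(12/5) = 19/6; row 2: (48/5)/(2/5) = 24; row 3: (19/5)/(1/5) = 19. Minimum is 19/6 at row 1 (s_1 leaves); pivot element 12/5.
Divide row 1 by 12/5; eliminate column a from the other rows.
In the new row 1, the s_1 entry is the old entry divided by the pivot: 1/(12/5) = 5/12.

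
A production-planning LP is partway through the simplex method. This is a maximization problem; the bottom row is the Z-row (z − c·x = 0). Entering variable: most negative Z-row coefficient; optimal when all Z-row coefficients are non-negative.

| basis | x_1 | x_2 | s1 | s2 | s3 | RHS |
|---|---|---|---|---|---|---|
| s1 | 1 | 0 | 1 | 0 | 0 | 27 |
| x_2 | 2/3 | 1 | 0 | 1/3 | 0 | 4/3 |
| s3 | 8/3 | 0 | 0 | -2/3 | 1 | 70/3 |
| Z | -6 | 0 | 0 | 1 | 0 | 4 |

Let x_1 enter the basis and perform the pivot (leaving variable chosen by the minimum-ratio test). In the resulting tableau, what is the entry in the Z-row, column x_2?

Ratio test on column x_1 — row 1: 27/1 = 27; row 2: (4/3)/(2/3) = 2; row 3: (70/3)/(8/3) = 35/4. Minimum is 2 at row 2 (x_2 leaves); pivot element 2/3.
Divide row 2 by 2/3; eliminate column x_1 from the other rows.
Z-row update in column x_2: 0 − (-6)·(3/2) = 9.

9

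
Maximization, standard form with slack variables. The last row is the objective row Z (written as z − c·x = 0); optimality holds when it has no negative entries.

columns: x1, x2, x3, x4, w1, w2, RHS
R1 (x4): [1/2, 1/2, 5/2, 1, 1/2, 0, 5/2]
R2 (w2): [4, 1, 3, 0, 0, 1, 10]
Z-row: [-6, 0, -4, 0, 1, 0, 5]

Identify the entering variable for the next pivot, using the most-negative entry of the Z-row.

x1

Negative Z-row entries: x1: -6, x3: -4.
The most negative is -6 in column x1, so x1 enters.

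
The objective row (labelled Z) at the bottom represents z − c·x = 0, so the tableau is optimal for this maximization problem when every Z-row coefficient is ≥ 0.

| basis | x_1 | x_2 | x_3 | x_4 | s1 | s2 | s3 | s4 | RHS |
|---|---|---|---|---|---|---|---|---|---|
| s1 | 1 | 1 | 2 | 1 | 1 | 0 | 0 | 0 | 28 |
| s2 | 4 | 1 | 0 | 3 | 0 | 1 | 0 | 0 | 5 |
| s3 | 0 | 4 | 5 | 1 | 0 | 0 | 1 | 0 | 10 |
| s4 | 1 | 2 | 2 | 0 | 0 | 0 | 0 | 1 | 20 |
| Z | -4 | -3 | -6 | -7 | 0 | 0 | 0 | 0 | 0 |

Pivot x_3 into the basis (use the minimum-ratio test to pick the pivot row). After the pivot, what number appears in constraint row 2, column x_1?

Ratio test on column x_3 — row 1: 28/2 = 14; row 2: entry 0 ≤ 0; row 3: 10/5 = 2; row 4: 20/2 = 10. Minimum is 2 at row 3 (s3 leaves); pivot element 5.
Divide row 3 by 5; eliminate column x_3 from the other rows.
Row 2 update in column x_1: 4 − 0·0 = 4.

4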